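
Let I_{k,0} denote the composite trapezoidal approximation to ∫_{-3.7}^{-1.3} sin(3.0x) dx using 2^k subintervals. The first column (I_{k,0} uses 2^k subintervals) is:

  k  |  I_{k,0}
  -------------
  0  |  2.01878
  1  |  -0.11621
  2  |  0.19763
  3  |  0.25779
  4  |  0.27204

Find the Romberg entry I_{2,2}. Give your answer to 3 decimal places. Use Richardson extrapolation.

0.378

Richardson extrapolation on the trapezoidal column (denominator 4−1=3):
I_{1,1} = -0.11621 + (-0.11621 − 2.01878)/3 = -0.82787
I_{2,1} = (4·0.19763 − (-0.11621)) / 3 = 0.30224
I_{2,2} = 0.30224 + (0.30224 − (-0.82787))/15 = 0.37758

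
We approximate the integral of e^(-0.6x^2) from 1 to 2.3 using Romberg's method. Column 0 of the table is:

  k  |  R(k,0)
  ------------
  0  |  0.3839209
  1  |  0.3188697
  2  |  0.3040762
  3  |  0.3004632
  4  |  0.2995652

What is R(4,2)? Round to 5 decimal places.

0.29927

R(3,1) = (4·0.3004632 − 0.3040762) / 3 = 0.2992589
R(4,1) = 0.2995652 + (0.2995652 − 0.3004632)/3 = 0.2992659
R(4,2) = 0.2992659 + (0.2992659 − 0.2992589)/15 = 0.2992664
(Column j=1 coincides with Simpson's rule on the same nodes.)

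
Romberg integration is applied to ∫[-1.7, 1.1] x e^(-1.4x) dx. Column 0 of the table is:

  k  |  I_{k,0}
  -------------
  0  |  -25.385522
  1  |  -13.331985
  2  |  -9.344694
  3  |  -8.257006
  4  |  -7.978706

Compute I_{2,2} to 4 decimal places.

-7.9290

I_{1,1} = -13.331985 + (-13.331985 − (-25.385522))/3 = -9.314139
I_{2,1} = -9.344694 + (-9.344694 − (-13.331985))/3 = -8.015597
I_{2,2} = (16·(-8.015597) − (-9.314139)) / 15 = -7.929028
(Column j=1 coincides with Simpson's rule on the same nodes.)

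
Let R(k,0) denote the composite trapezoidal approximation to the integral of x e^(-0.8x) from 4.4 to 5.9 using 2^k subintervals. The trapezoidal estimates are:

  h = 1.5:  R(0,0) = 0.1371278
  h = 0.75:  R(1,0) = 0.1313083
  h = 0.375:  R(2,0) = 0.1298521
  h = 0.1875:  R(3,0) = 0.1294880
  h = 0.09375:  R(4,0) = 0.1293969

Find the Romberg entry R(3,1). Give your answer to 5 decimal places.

Richardson extrapolation on the trapezoidal column (denominator 4−1=3):
R(3,1) = 0.1294880 + (0.1294880 − 0.1298521)/3 = 0.1293666
(Column j=1 coincides with Simpson's rule on the same nodes.)

0.12937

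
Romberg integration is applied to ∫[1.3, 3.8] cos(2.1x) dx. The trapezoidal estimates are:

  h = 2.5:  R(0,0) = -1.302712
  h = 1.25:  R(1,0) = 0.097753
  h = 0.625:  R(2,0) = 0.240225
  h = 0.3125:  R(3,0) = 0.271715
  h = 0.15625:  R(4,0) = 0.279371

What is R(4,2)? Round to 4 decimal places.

0.2819

Richardson extrapolation on the trapezoidal column (denominator 4−1=3):
R(3,1) = 0.271715 + (0.271715 − 0.240225)/3 = 0.282212
R(4,1) = (4·0.279371 − 0.271715) / 3 = 0.281923
R(4,2) = 0.281923 + (0.281923 − 0.282212)/15 = 0.281904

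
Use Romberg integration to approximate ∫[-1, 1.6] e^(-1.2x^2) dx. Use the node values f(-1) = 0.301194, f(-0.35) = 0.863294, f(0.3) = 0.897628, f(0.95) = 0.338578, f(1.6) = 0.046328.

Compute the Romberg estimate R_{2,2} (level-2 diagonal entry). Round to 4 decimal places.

R_{0,0} (trapezoid, 1 panel, h=2.6000): 0.451779
R_{1,0} (trapezoid, 2 panels, h=1.3000): 1.392806
R_{2,0} (trapezoid, 4 panels, h=0.6500): 1.477620
R_{1,1} = 1.392806 + (1.392806 − 0.451779)/3 = 1.706482
R_{2,1} = 1.477620 + (1.477620 − 1.392806)/3 = 1.505891
R_{2,2} = 1.505891 + (1.505891 − 1.706482)/15 = 1.492518

1.4925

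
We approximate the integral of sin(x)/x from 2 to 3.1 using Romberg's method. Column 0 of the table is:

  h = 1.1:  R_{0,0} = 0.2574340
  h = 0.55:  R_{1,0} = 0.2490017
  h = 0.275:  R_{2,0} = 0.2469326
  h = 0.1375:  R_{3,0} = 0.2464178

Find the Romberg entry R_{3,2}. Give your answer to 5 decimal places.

0.24625

R_{2,1} = (4·0.2469326 − 0.2490017) / 3 = 0.2462429
R_{3,1} = 0.2464178 + (0.2464178 − 0.2469326)/3 = 0.2462462
R_{3,2} = 0.2462462 + (0.2462462 − 0.2462429)/15 = 0.2462464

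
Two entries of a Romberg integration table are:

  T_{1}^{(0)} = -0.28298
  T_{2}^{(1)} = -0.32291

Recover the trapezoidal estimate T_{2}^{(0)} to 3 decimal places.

-0.313

From T_{2}^{(1)} = (4·T_{2}^{(0)} − T_{1}^{(0)})/3, solve for T_{2}^{(0)}:
4·T_{2}^{(0)} = 3·(-0.32291) + (-0.28298) = -1.25171
T_{2}^{(0)} = -0.31293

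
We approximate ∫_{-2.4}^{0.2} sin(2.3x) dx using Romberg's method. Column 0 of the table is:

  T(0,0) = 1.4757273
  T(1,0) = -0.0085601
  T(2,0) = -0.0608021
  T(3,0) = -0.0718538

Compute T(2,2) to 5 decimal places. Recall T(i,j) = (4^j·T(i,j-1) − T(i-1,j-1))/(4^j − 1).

-0.04988

Richardson extrapolation on the trapezoidal column (denominator 4−1=3):
T(1,1) = -0.0085601 + (-0.0085601 − 1.4757273)/3 = -0.5033226
T(2,1) = -0.0608021 + (-0.0608021 − (-0.0085601))/3 = -0.0782161
T(2,2) = (16·(-0.0782161) − (-0.5033226)) / 15 = -0.0498757
(Column j=1 coincides with Simpson's rule on the same nodes.)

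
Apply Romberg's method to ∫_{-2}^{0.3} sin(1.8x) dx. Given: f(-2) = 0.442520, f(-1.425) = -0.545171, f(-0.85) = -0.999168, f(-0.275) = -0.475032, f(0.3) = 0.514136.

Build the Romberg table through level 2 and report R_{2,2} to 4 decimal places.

-0.9696

R_{0,0} (trapezoid, 1 panel, h=2.3000): 1.100154
R_{1,0} (trapezoid, 2 panels, h=1.1500): -0.598966
R_{2,0} (trapezoid, 4 panels, h=0.5750): -0.886100
R_{1,1} = -0.598966 + (-0.598966 − 1.100154)/3 = -1.165339
R_{2,1} = -0.886100 + (-0.886100 − (-0.598966))/3 = -0.981811
R_{2,2} = -0.981811 + (-0.981811 − (-1.165339))/15 = -0.969576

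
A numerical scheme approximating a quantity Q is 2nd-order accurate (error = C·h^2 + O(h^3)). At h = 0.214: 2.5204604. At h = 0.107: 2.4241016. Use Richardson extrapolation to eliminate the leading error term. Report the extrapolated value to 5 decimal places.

Extrapolated value = (4·A(h/2) − A(h)) / (4 − 1)
= (4·2.4241016 − 2.5204604) / 3
= 7.1759460 / 3 = 2.3919820

2.39198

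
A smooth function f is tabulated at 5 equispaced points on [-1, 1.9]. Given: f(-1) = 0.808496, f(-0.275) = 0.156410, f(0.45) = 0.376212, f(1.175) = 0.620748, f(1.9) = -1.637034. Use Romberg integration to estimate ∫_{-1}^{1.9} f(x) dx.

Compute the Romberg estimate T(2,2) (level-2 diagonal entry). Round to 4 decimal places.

T(0,0) (trapezoid, 1 panel, h=2.9000): -1.201380
T(1,0) (trapezoid, 2 panels, h=1.4500): -0.055183
T(2,0) (trapezoid, 4 panels, h=0.7250): 0.535848
T(1,1) = -0.055183 + (-0.055183 − (-1.201380))/3 = 0.326883
T(2,1) = 0.535848 + (0.535848 − (-0.055183))/3 = 0.732858
T(2,2) = 0.732858 + (0.732858 − 0.326883)/15 = 0.759923

0.7599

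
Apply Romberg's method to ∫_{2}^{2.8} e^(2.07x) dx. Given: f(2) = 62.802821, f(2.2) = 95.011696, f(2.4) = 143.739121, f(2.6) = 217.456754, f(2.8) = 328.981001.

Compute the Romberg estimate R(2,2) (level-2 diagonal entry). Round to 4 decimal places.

128.5897

R(0,0) (trapezoid, 1 panel, h=0.8000): 156.713529
R(1,0) (trapezoid, 2 panels, h=0.4000): 135.852413
R(2,0) (trapezoid, 4 panels, h=0.2000): 130.419896
R(1,1) = 135.852413 + (135.852413 − 156.713529)/3 = 128.898708
R(2,1) = 130.419896 + (130.419896 − 135.852413)/3 = 128.609057
R(2,2) = 128.609057 + (128.609057 − 128.898708)/15 = 128.589747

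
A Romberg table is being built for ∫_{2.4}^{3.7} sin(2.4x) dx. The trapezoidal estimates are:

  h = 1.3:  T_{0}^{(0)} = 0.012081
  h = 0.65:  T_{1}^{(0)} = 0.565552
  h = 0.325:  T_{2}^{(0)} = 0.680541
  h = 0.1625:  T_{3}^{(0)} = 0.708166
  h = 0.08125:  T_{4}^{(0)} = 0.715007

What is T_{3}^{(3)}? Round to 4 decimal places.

0.7173

Richardson extrapolation on the trapezoidal column (denominator 4−1=3):
T_{1}^{(1)} = (4·0.565552 − 0.012081) / 3 = 0.750042
T_{2}^{(1)} = (4·0.680541 − 0.565552) / 3 = 0.718871
T_{3}^{(1)} = (4·0.708166 − 0.680541) / 3 = 0.717374
T_{2}^{(2)} = 0.718871 + (0.718871 − 0.750042)/15 = 0.716793
T_{3}^{(2)} = (16·0.717374 − 0.718871) / 15 = 0.717274
T_{3}^{(3)} = 0.717274 + (0.717274 − 0.716793)/63 = 0.717282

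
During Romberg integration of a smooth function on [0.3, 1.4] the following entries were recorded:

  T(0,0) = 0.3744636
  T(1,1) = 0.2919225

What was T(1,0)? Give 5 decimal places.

0.31256

From T(1,1) = (4·T(1,0) − T(0,0))/3, solve for T(1,0):
4·T(1,0) = 3·0.2919225 + 0.3744636 = 1.2502311
T(1,0) = 0.3125578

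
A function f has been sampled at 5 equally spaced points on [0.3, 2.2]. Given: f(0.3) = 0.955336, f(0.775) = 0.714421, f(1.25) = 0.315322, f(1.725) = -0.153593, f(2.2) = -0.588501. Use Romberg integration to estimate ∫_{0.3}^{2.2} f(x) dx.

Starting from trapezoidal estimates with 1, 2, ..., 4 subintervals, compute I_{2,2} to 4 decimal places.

0.5130

I_{0,0} (trapezoid, 1 panel, h=1.9000): 0.348493
I_{1,0} (trapezoid, 2 panels, h=0.9500): 0.473803
I_{2,0} (trapezoid, 4 panels, h=0.4750): 0.503295
I_{1,1} = 0.473803 + (0.473803 − 0.348493)/3 = 0.515573
I_{2,1} = 0.503295 + (0.503295 − 0.473803)/3 = 0.513126
I_{2,2} = 0.513126 + (0.513126 − 0.515573)/15 = 0.512963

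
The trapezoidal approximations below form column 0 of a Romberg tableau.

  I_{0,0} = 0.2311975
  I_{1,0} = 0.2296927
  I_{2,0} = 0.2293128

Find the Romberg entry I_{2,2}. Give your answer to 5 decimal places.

Richardson extrapolation on the trapezoidal column (denominator 4−1=3):
I_{1,1} = 0.2296927 + (0.2296927 − 0.2311975)/3 = 0.2291911
I_{2,1} = (4·0.2293128 − 0.2296927) / 3 = 0.2291862
I_{2,2} = 0.2291862 + (0.2291862 − 0.2291911)/15 = 0.2291859
(Column j=1 coincides with Simpson's rule on the same nodes.)

0.22919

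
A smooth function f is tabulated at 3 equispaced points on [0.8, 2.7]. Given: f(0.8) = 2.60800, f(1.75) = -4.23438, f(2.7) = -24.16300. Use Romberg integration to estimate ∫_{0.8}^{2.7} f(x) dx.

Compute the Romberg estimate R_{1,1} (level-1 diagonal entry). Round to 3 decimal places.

R_{0,0} (trapezoid, 1 panel, h=1.9000): -20.47725
R_{1,0} (trapezoid, 2 panels, h=0.9500): -14.26129
R_{1,1} = -14.26129 + (-14.26129 − (-20.47725))/3 = -12.18930

-12.189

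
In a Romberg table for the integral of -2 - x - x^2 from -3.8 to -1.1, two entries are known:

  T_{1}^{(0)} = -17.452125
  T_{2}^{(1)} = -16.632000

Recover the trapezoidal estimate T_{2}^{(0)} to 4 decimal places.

From T_{2}^{(1)} = (4·T_{2}^{(0)} − T_{1}^{(0)})/3, solve for T_{2}^{(0)}:
4·T_{2}^{(0)} = 3·(-16.632000) + (-17.452125) = -67.348125
T_{2}^{(0)} = -16.837031

-16.8370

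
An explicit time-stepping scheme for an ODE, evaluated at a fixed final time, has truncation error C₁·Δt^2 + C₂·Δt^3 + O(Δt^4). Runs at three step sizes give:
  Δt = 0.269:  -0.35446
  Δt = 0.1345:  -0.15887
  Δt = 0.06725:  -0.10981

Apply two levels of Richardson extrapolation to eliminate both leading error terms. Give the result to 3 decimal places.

First eliminate the Δt^2 term (factor 2^2 = 4):
  B₁ = (4·(-0.15887) − (-0.35446))/3 = -0.09367
  B₂ = (4·(-0.10981) − (-0.15887))/3 = -0.09346
Then eliminate the Δt^3 term (factor 2^3 = 8):
  (8·(-0.09346) − (-0.09367))/7 = -0.09343

-0.093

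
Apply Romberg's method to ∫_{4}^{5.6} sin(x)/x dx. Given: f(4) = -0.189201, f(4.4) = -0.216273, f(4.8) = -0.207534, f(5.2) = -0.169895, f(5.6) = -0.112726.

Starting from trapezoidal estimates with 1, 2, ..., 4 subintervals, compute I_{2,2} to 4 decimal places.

-0.3015

I_{0,0} (trapezoid, 1 panel, h=1.6000): -0.241542
I_{1,0} (trapezoid, 2 panels, h=0.8000): -0.286798
I_{2,0} (trapezoid, 4 panels, h=0.4000): -0.297866
I_{1,1} = -0.286798 + (-0.286798 − (-0.241542))/3 = -0.301883
I_{2,1} = -0.297866 + (-0.297866 − (-0.286798))/3 = -0.301555
I_{2,2} = -0.301555 + (-0.301555 − (-0.301883))/15 = -0.301533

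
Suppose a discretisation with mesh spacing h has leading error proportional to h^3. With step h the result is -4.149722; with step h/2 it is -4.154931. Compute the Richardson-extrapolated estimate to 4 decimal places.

-4.1557

The leading error scales as h^3; refining by a factor of 2 reduces it by 2^3 = 8.
Extrapolated value = (8·A(h/2) − A(h)) / (8 − 1)
= (8·(-4.154931) − (-4.149722)) / 7
= -29.089726 / 7 = -4.155675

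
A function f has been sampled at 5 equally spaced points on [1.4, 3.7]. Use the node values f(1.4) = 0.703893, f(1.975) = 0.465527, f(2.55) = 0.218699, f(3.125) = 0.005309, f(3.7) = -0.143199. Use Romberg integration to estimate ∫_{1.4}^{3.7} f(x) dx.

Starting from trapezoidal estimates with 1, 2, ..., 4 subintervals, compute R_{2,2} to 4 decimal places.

R_{0,0} (trapezoid, 1 panel, h=2.3000): 0.644798
R_{1,0} (trapezoid, 2 panels, h=1.1500): 0.573903
R_{2,0} (trapezoid, 4 panels, h=0.5750): 0.557682
R_{1,1} = 0.573903 + (0.573903 − 0.644798)/3 = 0.550271
R_{2,1} = 0.557682 + (0.557682 − 0.573903)/3 = 0.552275
R_{2,2} = 0.552275 + (0.552275 − 0.550271)/15 = 0.552409

0.5524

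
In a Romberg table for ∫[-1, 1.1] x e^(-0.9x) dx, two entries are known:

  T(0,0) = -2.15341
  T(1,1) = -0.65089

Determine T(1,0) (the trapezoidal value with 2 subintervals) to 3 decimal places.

-1.027

From T(1,1) = (4·T(1,0) − T(0,0))/3, solve for T(1,0):
4·T(1,0) = 3·(-0.65089) + (-2.15341) = -4.10608
T(1,0) = -1.02652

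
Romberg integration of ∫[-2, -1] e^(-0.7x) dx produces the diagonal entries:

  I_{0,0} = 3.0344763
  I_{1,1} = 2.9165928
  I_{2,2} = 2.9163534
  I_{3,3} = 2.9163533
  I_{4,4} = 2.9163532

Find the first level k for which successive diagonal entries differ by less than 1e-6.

|I_{1,1} − I_{0,0}| = 0.1178835 ≥ 1e-6
|I_{2,2} − I_{1,1}| = 0.0002394 ≥ 1e-6
|I_{3,3} − I_{2,2}| = 0.0000001 < 1e-6

k = 3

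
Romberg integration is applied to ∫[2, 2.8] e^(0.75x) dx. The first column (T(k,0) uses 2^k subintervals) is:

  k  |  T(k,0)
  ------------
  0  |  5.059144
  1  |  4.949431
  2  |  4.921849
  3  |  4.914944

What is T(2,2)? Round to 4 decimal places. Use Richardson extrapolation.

Richardson extrapolation on the trapezoidal column (denominator 4−1=3):
T(1,1) = (4·4.949431 − 5.059144) / 3 = 4.912860
T(2,1) = (4·4.921849 − 4.949431) / 3 = 4.912655
T(2,2) = (16·4.912655 − 4.912860) / 15 = 4.912641

4.9126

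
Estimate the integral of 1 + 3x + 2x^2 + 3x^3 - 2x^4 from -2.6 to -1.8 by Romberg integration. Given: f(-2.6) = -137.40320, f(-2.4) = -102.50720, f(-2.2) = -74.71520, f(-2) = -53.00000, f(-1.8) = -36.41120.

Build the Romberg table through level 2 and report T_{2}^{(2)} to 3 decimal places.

T_{0}^{(0)} (trapezoid, 1 panel, h=0.8000): -69.52576
T_{1}^{(0)} (trapezoid, 2 panels, h=0.4000): -64.64896
T_{2}^{(0)} (trapezoid, 4 panels, h=0.2000): -63.42592
T_{1}^{(1)} = -64.64896 + (-64.64896 − (-69.52576))/3 = -63.02336
T_{2}^{(1)} = -63.42592 + (-63.42592 − (-64.64896))/3 = -63.01824
T_{2}^{(2)} = -63.01824 + (-63.01824 − (-63.02336))/15 = -63.01790

-63.018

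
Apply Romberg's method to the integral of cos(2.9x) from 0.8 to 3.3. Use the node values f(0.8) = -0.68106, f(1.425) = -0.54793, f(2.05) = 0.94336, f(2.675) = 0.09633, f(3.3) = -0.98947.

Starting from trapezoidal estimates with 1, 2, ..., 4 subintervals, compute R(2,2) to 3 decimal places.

-0.412

R(0,0) (trapezoid, 1 panel, h=2.5000): -2.08816
R(1,0) (trapezoid, 2 panels, h=1.2500): 0.13512
R(2,0) (trapezoid, 4 panels, h=0.6250): -0.21469
R(1,1) = 0.13512 + (0.13512 − (-2.08816))/3 = 0.87621
R(2,1) = -0.21469 + (-0.21469 − 0.13512)/3 = -0.33129
R(2,2) = -0.33129 + (-0.33129 − 0.87621)/15 = -0.41179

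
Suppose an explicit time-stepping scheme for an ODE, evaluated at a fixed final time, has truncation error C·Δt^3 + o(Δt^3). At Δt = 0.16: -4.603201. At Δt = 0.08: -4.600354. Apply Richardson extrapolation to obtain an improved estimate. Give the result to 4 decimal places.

-4.5999

Extrapolated value = (8·A(Δt/2) − A(Δt)) / (8 − 1)
= (8·(-4.600354) − (-4.603201)) / 7
= -32.199631 / 7 = -4.599947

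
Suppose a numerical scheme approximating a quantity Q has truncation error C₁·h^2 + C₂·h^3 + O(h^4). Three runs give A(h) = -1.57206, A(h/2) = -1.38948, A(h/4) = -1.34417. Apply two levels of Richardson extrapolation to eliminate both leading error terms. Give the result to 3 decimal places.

First eliminate the h^2 term (factor 2^2 = 4):
  B₁ = (4·(-1.38948) − (-1.57206))/3 = -1.32862
  B₂ = (4·(-1.34417) − (-1.38948))/3 = -1.32907
Then eliminate the h^3 term (factor 2^3 = 8):
  (8·(-1.32907) − (-1.32862))/7 = -1.32913

-1.329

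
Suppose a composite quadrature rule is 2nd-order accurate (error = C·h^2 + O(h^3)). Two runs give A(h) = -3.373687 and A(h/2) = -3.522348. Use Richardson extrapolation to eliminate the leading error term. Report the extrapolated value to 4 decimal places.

Extrapolated value = (4·A(h/2) − A(h)) / (4 − 1)
= (4·(-3.522348) − (-3.373687)) / 3
= -10.715705 / 3 = -3.571902

-3.5719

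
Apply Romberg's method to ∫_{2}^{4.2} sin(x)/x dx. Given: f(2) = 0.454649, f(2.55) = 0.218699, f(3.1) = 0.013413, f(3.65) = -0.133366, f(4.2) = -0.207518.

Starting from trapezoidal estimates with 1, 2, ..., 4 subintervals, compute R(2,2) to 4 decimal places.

R(0,0) (trapezoid, 1 panel, h=2.2000): 0.271844
R(1,0) (trapezoid, 2 panels, h=1.1000): 0.150676
R(2,0) (trapezoid, 4 panels, h=0.5500): 0.122271
R(1,1) = 0.150676 + (0.150676 − 0.271844)/3 = 0.110287
R(2,1) = 0.122271 + (0.122271 − 0.150676)/3 = 0.112803
R(2,2) = 0.112803 + (0.112803 − 0.110287)/15 = 0.112971

0.1130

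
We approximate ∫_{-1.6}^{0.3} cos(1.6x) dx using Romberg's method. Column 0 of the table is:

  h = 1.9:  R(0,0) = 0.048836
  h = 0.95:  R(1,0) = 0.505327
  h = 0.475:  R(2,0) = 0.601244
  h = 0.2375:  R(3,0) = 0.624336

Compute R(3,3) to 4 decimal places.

Richardson extrapolation on the trapezoidal column (denominator 4−1=3):
R(1,1) = (4·0.505327 − 0.048836) / 3 = 0.657491
R(2,1) = (4·0.601244 − 0.505327) / 3 = 0.633216
R(3,1) = 0.624336 + (0.624336 − 0.601244)/3 = 0.632033
R(2,2) = (16·0.633216 − 0.657491) / 15 = 0.631598
R(3,2) = 0.632033 + (0.632033 − 0.633216)/15 = 0.631954
R(3,3) = (64·0.631954 − 0.631598) / 63 = 0.631960
(Column j=1 coincides with Simpson's rule on the same nodes.)

0.6320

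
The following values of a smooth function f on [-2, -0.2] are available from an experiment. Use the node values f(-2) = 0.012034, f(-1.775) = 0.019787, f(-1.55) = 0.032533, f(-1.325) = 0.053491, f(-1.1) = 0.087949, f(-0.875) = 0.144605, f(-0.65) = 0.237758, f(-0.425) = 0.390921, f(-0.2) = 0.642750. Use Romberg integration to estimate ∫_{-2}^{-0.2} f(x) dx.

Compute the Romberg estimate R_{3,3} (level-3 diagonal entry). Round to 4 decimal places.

0.2854

R_{0,0} (trapezoid, 1 panel, h=1.8000): 0.589306
R_{1,0} (trapezoid, 2 panels, h=0.9000): 0.373807
R_{2,0} (trapezoid, 4 panels, h=0.4500): 0.308534
R_{3,0} (trapezoid, 8 panels, h=0.2250): 0.291248
R_{1,1} = 0.373807 + (0.373807 − 0.589306)/3 = 0.301974
R_{2,1} = 0.308534 + (0.308534 − 0.373807)/3 = 0.286776
R_{3,1} = 0.291248 + (0.291248 − 0.308534)/3 = 0.285486
R_{2,2} = 0.286776 + (0.286776 − 0.301974)/15 = 0.285763
R_{3,2} = 0.285486 + (0.285486 − 0.286776)/15 = 0.285400
R_{3,3} = 0.285400 + (0.285400 − 0.285763)/63 = 0.285394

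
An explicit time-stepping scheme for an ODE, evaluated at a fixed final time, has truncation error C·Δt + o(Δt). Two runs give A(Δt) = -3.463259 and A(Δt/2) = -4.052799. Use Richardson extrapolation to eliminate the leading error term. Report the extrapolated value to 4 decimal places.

Extrapolated value = (2·A(Δt/2) − A(Δt)) / (2 − 1)
= (2·(-4.052799) − (-3.463259)) / 1
= -4.642339 / 1 = -4.642339

-4.6423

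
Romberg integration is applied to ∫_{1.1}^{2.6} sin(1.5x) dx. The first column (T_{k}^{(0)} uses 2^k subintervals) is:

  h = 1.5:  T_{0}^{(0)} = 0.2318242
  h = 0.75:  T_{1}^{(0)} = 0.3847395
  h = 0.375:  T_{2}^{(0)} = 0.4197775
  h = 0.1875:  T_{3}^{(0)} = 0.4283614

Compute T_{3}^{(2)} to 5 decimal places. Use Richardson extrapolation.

Richardson extrapolation on the trapezoidal column (denominator 4−1=3):
T_{2}^{(1)} = 0.4197775 + (0.4197775 − 0.3847395)/3 = 0.4314568
T_{3}^{(1)} = (4·0.4283614 − 0.4197775) / 3 = 0.4312227
T_{3}^{(2)} = 0.4312227 + (0.4312227 − 0.4314568)/15 = 0.4312071

0.43121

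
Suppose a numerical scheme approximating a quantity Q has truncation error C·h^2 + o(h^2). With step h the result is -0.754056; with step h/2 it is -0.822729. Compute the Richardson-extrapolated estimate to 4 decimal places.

-0.8456

Extrapolated value = (4·A(h/2) − A(h)) / (4 − 1)
= (4·(-0.822729) − (-0.754056)) / 3
= -2.536860 / 3 = -0.845620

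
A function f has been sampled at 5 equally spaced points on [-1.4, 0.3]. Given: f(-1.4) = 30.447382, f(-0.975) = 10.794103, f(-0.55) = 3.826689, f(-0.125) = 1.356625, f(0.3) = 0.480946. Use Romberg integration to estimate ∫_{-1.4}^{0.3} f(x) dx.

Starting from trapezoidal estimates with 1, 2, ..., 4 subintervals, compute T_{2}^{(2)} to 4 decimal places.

12.3012

T_{0}^{(0)} (trapezoid, 1 panel, h=1.7000): 26.289079
T_{1}^{(0)} (trapezoid, 2 panels, h=0.8500): 16.397225
T_{2}^{(0)} (trapezoid, 4 panels, h=0.4250): 13.362672
T_{1}^{(1)} = 16.397225 + (16.397225 − 26.289079)/3 = 13.099940
T_{2}^{(1)} = 13.362672 + (13.362672 − 16.397225)/3 = 12.351154
T_{2}^{(2)} = 12.351154 + (12.351154 − 13.099940)/15 = 12.301235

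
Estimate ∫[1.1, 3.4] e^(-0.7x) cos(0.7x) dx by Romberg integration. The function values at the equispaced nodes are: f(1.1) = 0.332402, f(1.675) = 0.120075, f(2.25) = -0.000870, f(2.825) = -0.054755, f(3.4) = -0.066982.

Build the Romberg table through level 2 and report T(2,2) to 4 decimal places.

0.1006

T(0,0) (trapezoid, 1 panel, h=2.3000): 0.305233
T(1,0) (trapezoid, 2 panels, h=1.1500): 0.151616
T(2,0) (trapezoid, 4 panels, h=0.5750): 0.113367
T(1,1) = 0.151616 + (0.151616 − 0.305233)/3 = 0.100410
T(2,1) = 0.113367 + (0.113367 − 0.151616)/3 = 0.100617
T(2,2) = 0.100617 + (0.100617 − 0.100410)/15 = 0.100631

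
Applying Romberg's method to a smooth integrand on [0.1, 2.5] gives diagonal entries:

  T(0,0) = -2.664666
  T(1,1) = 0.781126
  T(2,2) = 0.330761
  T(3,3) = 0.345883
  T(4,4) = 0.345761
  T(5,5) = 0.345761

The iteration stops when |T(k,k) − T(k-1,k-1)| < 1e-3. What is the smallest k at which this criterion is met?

|T(1,1) − T(0,0)| = 3.445792 ≥ 1e-3
|T(2,2) − T(1,1)| = 0.450365 ≥ 1e-3
|T(3,3) − T(2,2)| = 0.015122 ≥ 1e-3
|T(4,4) − T(3,3)| = 0.000122 < 1e-3

k = 4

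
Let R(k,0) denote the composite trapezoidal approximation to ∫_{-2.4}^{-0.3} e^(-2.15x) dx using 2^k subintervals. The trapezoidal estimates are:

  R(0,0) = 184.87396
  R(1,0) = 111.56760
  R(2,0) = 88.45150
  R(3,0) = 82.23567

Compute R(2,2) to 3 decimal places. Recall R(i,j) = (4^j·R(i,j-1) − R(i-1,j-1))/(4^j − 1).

R(1,1) = 111.56760 + (111.56760 − 184.87396)/3 = 87.13215
R(2,1) = 88.45150 + (88.45150 − 111.56760)/3 = 80.74613
R(2,2) = (16·80.74613 − 87.13215) / 15 = 80.32040
(Column j=1 coincides with Simpson's rule on the same nodes.)

80.320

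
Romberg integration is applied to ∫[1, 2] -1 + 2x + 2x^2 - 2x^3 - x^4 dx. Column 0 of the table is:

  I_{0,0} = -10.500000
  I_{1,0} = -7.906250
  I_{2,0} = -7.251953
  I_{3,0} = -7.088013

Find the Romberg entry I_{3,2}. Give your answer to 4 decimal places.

-7.0333

Richardson extrapolation on the trapezoidal column (denominator 4−1=3):
I_{2,1} = (4·(-7.251953) − (-7.906250)) / 3 = -7.033854
I_{3,1} = (4·(-7.088013) − (-7.251953)) / 3 = -7.033366
I_{3,2} = (16·(-7.033366) − (-7.033854)) / 15 = -7.033333
(Column j=1 coincides with Simpson's rule on the same nodes.)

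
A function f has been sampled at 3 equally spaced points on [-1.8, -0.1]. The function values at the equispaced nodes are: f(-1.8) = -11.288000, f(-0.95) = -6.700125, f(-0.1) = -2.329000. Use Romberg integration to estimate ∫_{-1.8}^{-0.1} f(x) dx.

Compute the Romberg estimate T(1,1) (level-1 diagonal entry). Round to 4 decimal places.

T(0,0) (trapezoid, 1 panel, h=1.7000): -11.574450
T(1,0) (trapezoid, 2 panels, h=0.8500): -11.482331
T(1,1) = -11.482331 + (-11.482331 − (-11.574450))/3 = -11.451625

-11.4516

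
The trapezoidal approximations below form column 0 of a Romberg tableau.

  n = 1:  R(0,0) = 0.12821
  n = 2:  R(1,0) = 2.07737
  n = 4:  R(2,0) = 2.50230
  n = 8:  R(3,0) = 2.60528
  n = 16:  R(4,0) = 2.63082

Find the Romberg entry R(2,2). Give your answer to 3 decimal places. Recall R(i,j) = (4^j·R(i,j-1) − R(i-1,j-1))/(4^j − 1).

R(1,1) = 2.07737 + (2.07737 − 0.12821)/3 = 2.72709
R(2,1) = (4·2.50230 − 2.07737) / 3 = 2.64394
R(2,2) = (16·2.64394 − 2.72709) / 15 = 2.63840

2.638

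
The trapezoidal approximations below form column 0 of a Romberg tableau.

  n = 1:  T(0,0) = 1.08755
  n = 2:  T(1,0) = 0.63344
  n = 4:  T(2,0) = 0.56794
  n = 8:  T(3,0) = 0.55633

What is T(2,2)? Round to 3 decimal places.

T(1,1) = (4·0.63344 − 1.08755) / 3 = 0.48207
T(2,1) = 0.56794 + (0.56794 − 0.63344)/3 = 0.54611
T(2,2) = (16·0.54611 − 0.48207) / 15 = 0.55038

0.550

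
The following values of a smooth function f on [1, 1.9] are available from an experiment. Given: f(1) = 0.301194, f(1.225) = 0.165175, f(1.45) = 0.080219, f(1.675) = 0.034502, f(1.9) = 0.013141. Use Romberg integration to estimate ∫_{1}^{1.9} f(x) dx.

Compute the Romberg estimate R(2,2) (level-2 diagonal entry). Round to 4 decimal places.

0.0955

R(0,0) (trapezoid, 1 panel, h=0.9000): 0.141451
R(1,0) (trapezoid, 2 panels, h=0.4500): 0.106824
R(2,0) (trapezoid, 4 panels, h=0.2250): 0.098339
R(1,1) = 0.106824 + (0.106824 − 0.141451)/3 = 0.095282
R(2,1) = 0.098339 + (0.098339 − 0.106824)/3 = 0.095511
R(2,2) = 0.095511 + (0.095511 − 0.095282)/15 = 0.095526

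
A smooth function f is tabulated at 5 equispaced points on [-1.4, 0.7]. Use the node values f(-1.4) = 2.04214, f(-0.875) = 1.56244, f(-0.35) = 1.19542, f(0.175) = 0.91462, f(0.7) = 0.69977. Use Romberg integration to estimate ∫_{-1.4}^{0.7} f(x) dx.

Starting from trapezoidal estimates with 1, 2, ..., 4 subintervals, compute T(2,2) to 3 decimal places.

2.632

T(0,0) (trapezoid, 1 panel, h=2.1000): 2.87901
T(1,0) (trapezoid, 2 panels, h=1.0500): 2.69469
T(2,0) (trapezoid, 4 panels, h=0.5250): 2.64780
T(1,1) = 2.69469 + (2.69469 − 2.87901)/3 = 2.63325
T(2,1) = 2.64780 + (2.64780 − 2.69469)/3 = 2.63217
T(2,2) = 2.63217 + (2.63217 − 2.63325)/15 = 2.63210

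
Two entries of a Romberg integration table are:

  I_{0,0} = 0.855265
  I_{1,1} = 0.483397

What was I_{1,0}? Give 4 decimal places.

0.5764

From I_{1,1} = (4·I_{1,0} − I_{0,0})/3, solve for I_{1,0}:
4·I_{1,0} = 3·0.483397 + 0.855265 = 2.305456
I_{1,0} = 0.576364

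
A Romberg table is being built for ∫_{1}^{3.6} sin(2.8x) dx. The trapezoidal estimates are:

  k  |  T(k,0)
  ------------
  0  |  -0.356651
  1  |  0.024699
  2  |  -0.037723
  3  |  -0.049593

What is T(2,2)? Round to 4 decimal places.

-0.0726

T(1,1) = 0.024699 + (0.024699 − (-0.356651))/3 = 0.151816
T(2,1) = (4·(-0.037723) − 0.024699) / 3 = -0.058530
T(2,2) = (16·(-0.058530) − 0.151816) / 15 = -0.072553
(Column j=1 coincides with Simpson's rule on the same nodes.)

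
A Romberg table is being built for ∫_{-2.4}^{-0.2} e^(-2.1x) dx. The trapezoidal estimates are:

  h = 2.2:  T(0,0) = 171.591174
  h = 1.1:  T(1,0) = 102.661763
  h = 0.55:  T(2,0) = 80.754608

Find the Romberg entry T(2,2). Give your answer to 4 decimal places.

T(1,1) = 102.661763 + (102.661763 − 171.591174)/3 = 79.685293
T(2,1) = 80.754608 + (80.754608 − 102.661763)/3 = 73.452223
T(2,2) = 73.452223 + (73.452223 − 79.685293)/15 = 73.036685
(Column j=1 coincides with Simpson's rule on the same nodes.)

73.0367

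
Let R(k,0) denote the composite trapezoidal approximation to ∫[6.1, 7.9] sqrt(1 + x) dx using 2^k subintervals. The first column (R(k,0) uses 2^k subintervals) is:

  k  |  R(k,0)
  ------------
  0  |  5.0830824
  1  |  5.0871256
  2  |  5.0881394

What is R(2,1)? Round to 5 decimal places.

R(2,1) = (4·5.0881394 − 5.0871256) / 3 = 5.0884773

5.08848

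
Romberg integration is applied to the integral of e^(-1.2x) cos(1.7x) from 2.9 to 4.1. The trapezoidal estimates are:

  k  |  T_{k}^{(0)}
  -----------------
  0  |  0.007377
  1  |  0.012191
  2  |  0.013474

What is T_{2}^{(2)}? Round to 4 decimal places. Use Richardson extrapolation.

0.0139

Richardson extrapolation on the trapezoidal column (denominator 4−1=3):
T_{1}^{(1)} = 0.012191 + (0.012191 − 0.007377)/3 = 0.013796
T_{2}^{(1)} = (4·0.013474 − 0.012191) / 3 = 0.013902
T_{2}^{(2)} = (16·0.013902 − 0.013796) / 15 = 0.013909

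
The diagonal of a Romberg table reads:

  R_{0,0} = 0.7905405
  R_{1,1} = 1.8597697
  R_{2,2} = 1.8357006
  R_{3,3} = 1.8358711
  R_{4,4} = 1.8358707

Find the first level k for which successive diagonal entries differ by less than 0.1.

k = 2

|R_{1,1} − R_{0,0}| = 1.0692292 ≥ 0.1
|R_{2,2} − R_{1,1}| = 0.0240691 < 0.1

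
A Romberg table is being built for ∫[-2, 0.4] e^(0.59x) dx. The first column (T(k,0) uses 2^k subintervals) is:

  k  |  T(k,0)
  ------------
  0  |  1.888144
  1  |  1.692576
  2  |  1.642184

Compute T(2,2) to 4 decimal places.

T(1,1) = (4·1.692576 − 1.888144) / 3 = 1.627387
T(2,1) = (4·1.642184 − 1.692576) / 3 = 1.625387
T(2,2) = 1.625387 + (1.625387 − 1.627387)/15 = 1.625254

1.6253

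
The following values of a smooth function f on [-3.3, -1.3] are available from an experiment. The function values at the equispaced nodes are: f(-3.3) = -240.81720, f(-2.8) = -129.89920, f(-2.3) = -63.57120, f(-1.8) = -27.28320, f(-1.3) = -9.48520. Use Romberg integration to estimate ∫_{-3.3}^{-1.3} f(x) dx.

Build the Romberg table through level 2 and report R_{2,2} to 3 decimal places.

-167.662

R_{0,0} (trapezoid, 1 panel, h=2.0000): -250.30240
R_{1,0} (trapezoid, 2 panels, h=1.0000): -188.72240
R_{2,0} (trapezoid, 4 panels, h=0.5000): -172.95240
R_{1,1} = -188.72240 + (-188.72240 − (-250.30240))/3 = -168.19573
R_{2,1} = -172.95240 + (-172.95240 − (-188.72240))/3 = -167.69573
R_{2,2} = -167.69573 + (-167.69573 − (-168.19573))/15 = -167.66240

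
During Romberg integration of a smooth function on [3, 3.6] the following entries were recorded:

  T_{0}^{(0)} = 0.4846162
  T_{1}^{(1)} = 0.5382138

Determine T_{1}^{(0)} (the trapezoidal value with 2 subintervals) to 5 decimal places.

From T_{1}^{(1)} = (4·T_{1}^{(0)} − T_{0}^{(0)})/3, solve for T_{1}^{(0)}:
4·T_{1}^{(0)} = 3·0.5382138 + 0.4846162 = 2.0992576
T_{1}^{(0)} = 0.5248144

0.52481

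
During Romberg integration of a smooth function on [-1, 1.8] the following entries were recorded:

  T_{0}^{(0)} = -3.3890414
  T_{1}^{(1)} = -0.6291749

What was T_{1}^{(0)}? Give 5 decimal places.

-1.31914

From T_{1}^{(1)} = (4·T_{1}^{(0)} − T_{0}^{(0)})/3, solve for T_{1}^{(0)}:
4·T_{1}^{(0)} = 3·(-0.6291749) + (-3.3890414) = -5.2765661
T_{1}^{(0)} = -1.3191415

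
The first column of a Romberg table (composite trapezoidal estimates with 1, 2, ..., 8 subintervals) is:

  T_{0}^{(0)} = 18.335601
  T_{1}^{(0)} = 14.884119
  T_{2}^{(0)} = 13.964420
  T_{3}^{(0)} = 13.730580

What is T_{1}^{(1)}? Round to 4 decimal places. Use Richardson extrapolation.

13.7336

T_{1}^{(1)} = (4·14.884119 − 18.335601) / 3 = 13.733625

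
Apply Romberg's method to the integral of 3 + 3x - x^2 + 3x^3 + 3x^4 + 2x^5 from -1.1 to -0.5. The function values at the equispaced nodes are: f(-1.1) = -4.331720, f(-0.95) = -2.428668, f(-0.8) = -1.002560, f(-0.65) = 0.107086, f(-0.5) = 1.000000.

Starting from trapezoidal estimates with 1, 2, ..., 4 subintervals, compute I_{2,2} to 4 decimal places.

I_{0,0} (trapezoid, 1 panel, h=0.6000): -0.999516
I_{1,0} (trapezoid, 2 panels, h=0.3000): -0.800526
I_{2,0} (trapezoid, 4 panels, h=0.1500): -0.748500
I_{1,1} = -0.800526 + (-0.800526 − (-0.999516))/3 = -0.734196
I_{2,1} = -0.748500 + (-0.748500 − (-0.800526))/3 = -0.731158
I_{2,2} = -0.731158 + (-0.731158 − (-0.734196))/15 = -0.730955

-0.7310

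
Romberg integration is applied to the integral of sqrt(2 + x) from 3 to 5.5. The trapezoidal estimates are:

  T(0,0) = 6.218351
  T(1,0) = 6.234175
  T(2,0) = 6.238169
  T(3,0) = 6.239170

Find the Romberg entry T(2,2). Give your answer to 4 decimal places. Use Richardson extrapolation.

6.2395

Richardson extrapolation on the trapezoidal column (denominator 4−1=3):
T(1,1) = (4·6.234175 − 6.218351) / 3 = 6.239450
T(2,1) = 6.238169 + (6.238169 − 6.234175)/3 = 6.239500
T(2,2) = (16·6.239500 − 6.239450) / 15 = 6.239503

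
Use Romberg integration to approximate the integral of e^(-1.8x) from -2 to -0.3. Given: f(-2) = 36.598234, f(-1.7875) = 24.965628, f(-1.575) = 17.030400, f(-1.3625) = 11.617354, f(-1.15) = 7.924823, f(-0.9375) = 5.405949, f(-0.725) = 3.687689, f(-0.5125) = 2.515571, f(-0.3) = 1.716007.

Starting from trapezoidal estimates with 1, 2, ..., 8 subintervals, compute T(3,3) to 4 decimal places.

T(0,0) (trapezoid, 1 panel, h=1.7000): 32.567105
T(1,0) (trapezoid, 2 panels, h=0.8500): 23.019652
T(2,0) (trapezoid, 4 panels, h=0.4250): 20.315014
T(3,0) (trapezoid, 8 panels, h=0.2125): 19.614714
T(1,1) = 23.019652 + (23.019652 − 32.567105)/3 = 19.837168
T(2,1) = 20.315014 + (20.315014 − 23.019652)/3 = 19.413468
T(3,1) = 19.614714 + (19.614714 − 20.315014)/3 = 19.381281
T(2,2) = 19.413468 + (19.413468 − 19.837168)/15 = 19.385221
T(3,2) = 19.381281 + (19.381281 − 19.413468)/15 = 19.379135
T(3,3) = 19.379135 + (19.379135 − 19.385221)/63 = 19.379038

19.3790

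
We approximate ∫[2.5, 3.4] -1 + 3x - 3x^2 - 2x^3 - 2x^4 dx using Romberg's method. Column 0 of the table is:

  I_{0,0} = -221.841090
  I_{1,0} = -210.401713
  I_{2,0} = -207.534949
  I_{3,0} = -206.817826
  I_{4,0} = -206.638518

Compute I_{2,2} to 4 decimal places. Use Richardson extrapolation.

Richardson extrapolation on the trapezoidal column (denominator 4−1=3):
I_{1,1} = -210.401713 + (-210.401713 − (-221.841090))/3 = -206.588587
I_{2,1} = -207.534949 + (-207.534949 − (-210.401713))/3 = -206.579361
I_{2,2} = -206.579361 + (-206.579361 − (-206.588587))/15 = -206.578746

-206.5787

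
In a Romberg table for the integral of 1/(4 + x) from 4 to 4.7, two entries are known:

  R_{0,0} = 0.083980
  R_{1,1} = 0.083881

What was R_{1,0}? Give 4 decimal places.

From R_{1,1} = (4·R_{1,0} − R_{0,0})/3, solve for R_{1,0}:
4·R_{1,0} = 3·0.083881 + 0.083980 = 0.335623
R_{1,0} = 0.083906

0.0839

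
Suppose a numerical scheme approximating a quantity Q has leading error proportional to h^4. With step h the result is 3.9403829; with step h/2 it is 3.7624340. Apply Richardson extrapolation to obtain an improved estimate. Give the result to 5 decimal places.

The leading error scales as h^4; refining by a factor of 2 reduces it by 2^4 = 16.
Extrapolated value = (16·A(h/2) − A(h)) / (16 − 1)
= (16·3.7624340 − 3.9403829) / 15
= 56.2585611 / 15 = 3.7505707

3.75057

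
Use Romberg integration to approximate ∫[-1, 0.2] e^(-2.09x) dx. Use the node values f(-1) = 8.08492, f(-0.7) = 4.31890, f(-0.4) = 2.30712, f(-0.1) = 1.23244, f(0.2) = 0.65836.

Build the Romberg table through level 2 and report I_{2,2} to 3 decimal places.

I_{0,0} (trapezoid, 1 panel, h=1.2000): 5.24597
I_{1,0} (trapezoid, 2 panels, h=0.6000): 4.00726
I_{2,0} (trapezoid, 4 panels, h=0.3000): 3.66903
I_{1,1} = 4.00726 + (4.00726 − 5.24597)/3 = 3.59436
I_{2,1} = 3.66903 + (3.66903 − 4.00726)/3 = 3.55629
I_{2,2} = 3.55629 + (3.55629 − 3.59436)/15 = 3.55375

3.554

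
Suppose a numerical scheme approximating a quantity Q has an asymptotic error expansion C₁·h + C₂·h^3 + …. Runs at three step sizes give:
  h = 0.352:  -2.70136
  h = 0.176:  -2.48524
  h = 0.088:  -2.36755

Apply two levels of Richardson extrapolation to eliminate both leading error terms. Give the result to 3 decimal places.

-2.247

First eliminate the h term (factor 2^1 = 2):
  B₁ = (2·(-2.48524) − (-2.70136))/1 = -2.26912
  B₂ = (2·(-2.36755) − (-2.48524))/1 = -2.24986
Then eliminate the h^3 term (factor 2^3 = 8):
  (8·(-2.24986) − (-2.26912))/7 = -2.24711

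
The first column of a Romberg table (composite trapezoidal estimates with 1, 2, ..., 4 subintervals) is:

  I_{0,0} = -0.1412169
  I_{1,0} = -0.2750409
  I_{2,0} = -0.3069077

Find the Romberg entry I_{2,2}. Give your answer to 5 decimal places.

Richardson extrapolation on the trapezoidal column (denominator 4−1=3):
I_{1,1} = (4·(-0.2750409) − (-0.1412169)) / 3 = -0.3196489
I_{2,1} = (4·(-0.3069077) − (-0.2750409)) / 3 = -0.3175300
I_{2,2} = (16·(-0.3175300) − (-0.3196489)) / 15 = -0.3173887

-0.31739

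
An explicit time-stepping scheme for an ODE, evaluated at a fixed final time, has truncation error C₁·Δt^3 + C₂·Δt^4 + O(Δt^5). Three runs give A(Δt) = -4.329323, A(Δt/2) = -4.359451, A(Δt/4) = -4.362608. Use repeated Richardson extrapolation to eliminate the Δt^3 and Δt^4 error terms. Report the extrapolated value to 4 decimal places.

-4.3630

First eliminate the Δt^3 term (factor 2^3 = 8):
  B₁ = (8·(-4.359451) − (-4.329323))/7 = -4.363755
  B₂ = (8·(-4.362608) − (-4.359451))/7 = -4.363059
Then eliminate the Δt^4 term (factor 2^4 = 16):
  (16·(-4.363059) − (-4.363755))/15 = -4.363013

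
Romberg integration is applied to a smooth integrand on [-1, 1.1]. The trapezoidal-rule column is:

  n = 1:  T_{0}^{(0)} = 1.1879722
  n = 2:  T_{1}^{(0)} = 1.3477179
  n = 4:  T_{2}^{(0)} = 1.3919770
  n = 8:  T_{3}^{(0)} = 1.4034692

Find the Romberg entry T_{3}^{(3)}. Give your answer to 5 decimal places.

1.40734

Richardson extrapolation on the trapezoidal column (denominator 4−1=3):
T_{1}^{(1)} = 1.3477179 + (1.3477179 − 1.1879722)/3 = 1.4009665
T_{2}^{(1)} = 1.3919770 + (1.3919770 − 1.3477179)/3 = 1.4067300
T_{3}^{(1)} = 1.4034692 + (1.4034692 − 1.3919770)/3 = 1.4072999
T_{2}^{(2)} = 1.4067300 + (1.4067300 − 1.4009665)/15 = 1.4071142
T_{3}^{(2)} = 1.4072999 + (1.4072999 − 1.4067300)/15 = 1.4073379
T_{3}^{(3)} = 1.4073379 + (1.4073379 − 1.4071142)/63 = 1.4073415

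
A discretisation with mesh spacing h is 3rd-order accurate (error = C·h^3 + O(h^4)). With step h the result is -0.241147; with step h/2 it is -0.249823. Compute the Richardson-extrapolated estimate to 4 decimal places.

-0.2511

Extrapolated value = (8·A(h/2) − A(h)) / (8 − 1)
= (8·(-0.249823) − (-0.241147)) / 7
= -1.757437 / 7 = -0.251062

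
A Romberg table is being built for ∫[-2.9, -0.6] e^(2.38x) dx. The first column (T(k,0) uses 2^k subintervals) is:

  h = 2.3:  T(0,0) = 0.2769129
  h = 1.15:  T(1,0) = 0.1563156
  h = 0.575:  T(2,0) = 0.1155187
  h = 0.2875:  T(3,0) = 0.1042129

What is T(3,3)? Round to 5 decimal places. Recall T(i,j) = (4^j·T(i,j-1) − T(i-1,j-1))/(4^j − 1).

0.10034

Richardson extrapolation on the trapezoidal column (denominator 4−1=3):
T(1,1) = (4·0.1563156 − 0.2769129) / 3 = 0.1161165
T(2,1) = 0.1155187 + (0.1155187 − 0.1563156)/3 = 0.1019197
T(3,1) = (4·0.1042129 − 0.1155187) / 3 = 0.1004443
T(2,2) = (16·0.1019197 − 0.1161165) / 15 = 0.1009732
T(3,2) = 0.1004443 + (0.1004443 − 0.1019197)/15 = 0.1003459
T(3,3) = 0.1003459 + (0.1003459 − 0.1009732)/63 = 0.1003359
(Column j=1 coincides with Simpson's rule on the same nodes.)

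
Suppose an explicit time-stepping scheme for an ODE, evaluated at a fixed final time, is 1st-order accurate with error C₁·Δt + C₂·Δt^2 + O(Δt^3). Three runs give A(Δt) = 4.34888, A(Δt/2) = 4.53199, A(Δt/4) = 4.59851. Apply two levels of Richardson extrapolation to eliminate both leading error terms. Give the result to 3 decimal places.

4.648

First eliminate the Δt term (factor 2^1 = 2):
  B₁ = (2·4.53199 − 4.34888)/1 = 4.71510
  B₂ = (2·4.59851 − 4.53199)/1 = 4.66503
Then eliminate the Δt^2 term (factor 2^2 = 4):
  (4·4.66503 − 4.71510)/3 = 4.64834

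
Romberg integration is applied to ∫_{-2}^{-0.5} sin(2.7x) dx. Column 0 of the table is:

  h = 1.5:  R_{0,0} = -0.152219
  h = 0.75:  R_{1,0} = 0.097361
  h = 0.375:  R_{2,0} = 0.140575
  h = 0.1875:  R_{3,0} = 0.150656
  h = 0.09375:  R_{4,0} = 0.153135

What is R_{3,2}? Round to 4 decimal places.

0.1540

Richardson extrapolation on the trapezoidal column (denominator 4−1=3):
R_{2,1} = (4·0.140575 − 0.097361) / 3 = 0.154980
R_{3,1} = (4·0.150656 − 0.140575) / 3 = 0.154016
R_{3,2} = (16·0.154016 − 0.154980) / 15 = 0.153952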